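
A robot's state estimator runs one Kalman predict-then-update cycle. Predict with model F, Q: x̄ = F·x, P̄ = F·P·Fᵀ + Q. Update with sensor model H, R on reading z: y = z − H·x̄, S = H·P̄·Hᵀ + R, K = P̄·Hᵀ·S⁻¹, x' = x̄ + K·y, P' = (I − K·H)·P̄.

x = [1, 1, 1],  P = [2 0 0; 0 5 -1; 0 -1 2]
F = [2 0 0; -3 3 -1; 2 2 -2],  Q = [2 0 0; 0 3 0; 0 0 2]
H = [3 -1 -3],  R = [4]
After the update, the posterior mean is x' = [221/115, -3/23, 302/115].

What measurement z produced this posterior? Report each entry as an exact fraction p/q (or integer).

x̄ = F·x = [2, -1, 2]
P̄ = F·P·Fᵀ + Q = [10 -12 8; -12 74 30; 8 30 46]
S = H·P̄·Hᵀ + R = [690]
K = P̄·Hᵀ·S⁻¹ = [3/115; -20/69; -24/115]
x' − x̄ = [-9/115, 20/23, 72/115] = K·y
y = (KᵀK)⁻¹·Kᵀ·(x' − x̄) = [-3]
z = y + H·x̄ = [-3] + [1] = [-2]

z = [-2]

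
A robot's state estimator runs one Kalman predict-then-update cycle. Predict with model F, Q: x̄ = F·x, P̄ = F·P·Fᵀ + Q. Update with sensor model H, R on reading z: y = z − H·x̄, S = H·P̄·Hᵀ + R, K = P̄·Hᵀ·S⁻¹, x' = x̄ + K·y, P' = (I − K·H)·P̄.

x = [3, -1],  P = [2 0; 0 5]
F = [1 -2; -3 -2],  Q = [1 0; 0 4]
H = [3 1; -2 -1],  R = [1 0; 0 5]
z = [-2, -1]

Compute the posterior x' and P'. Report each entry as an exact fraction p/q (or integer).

x̄ = F·x = [5, -7]
P̄ = F·P·Fᵀ + Q = [23 14; 14 42]
y = z − H·x̄ = [-10, 2]
S = H·P̄·Hᵀ + R = [334 -250; -250 195]
K = P̄·Hᵀ·S⁻¹ = [237/526 71/263; -112/263 -238/263]
x' = x̄ + K·y = [272/263, -1197/263]
P' = (I − K·H)·P̄ = [947/526 -1302/263; -1302/263 3794/263]

x' = [272/263, -1197/263]
P' = [947/526 -1302/263; -1302/263 3794/263]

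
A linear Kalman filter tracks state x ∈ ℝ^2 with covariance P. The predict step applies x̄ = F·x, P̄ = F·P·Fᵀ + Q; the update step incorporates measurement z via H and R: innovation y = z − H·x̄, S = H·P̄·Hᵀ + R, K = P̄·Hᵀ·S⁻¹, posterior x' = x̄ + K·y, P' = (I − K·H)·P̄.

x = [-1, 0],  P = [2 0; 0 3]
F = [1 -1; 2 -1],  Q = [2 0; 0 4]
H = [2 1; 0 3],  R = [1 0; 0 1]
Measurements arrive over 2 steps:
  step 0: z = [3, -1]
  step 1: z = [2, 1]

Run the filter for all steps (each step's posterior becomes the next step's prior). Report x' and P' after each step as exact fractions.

step 0: x' = [1135/741, -658/2223], P' = [63/247 -35/741; -35/741 239/2223]
step 1: x' = [995873/1148301, 435605/1148301], P' = [283042/1148301 -53828/1148301; -53828/1148301 122851/1148301]

step 0: x̄ = F·x = [-1, -2]
step 0: P̄ = F·P·Fᵀ + Q = [7 7; 7 15]
step 0: y = z − H·x̄ = [7, 5]
step 0: S = H·P̄·Hᵀ + R = [72 87; 87 136]
step 0: K = P̄·Hᵀ·S⁻¹ = [343/741 -35/247; 29/2223 239/741]
step 0: x' = x̄ + K·y = [1135/741, -658/2223]
step 0: P' = (I − K·H)·P̄ = [63/247 -35/741; -35/741 239/2223]
step 1: x̄ = F·x = [4063/2223, 7468/2223]
step 1: P̄ = F·P·Fᵀ + Q = [5462/2223 1688/2223; 1688/2223 11819/2223]
step 1: y = z − H·x̄ = [-3716/741, -6727/741]
step 1: S = H·P̄·Hᵀ + R = [4738/247 5065/247; 5065/247 12066/247]
step 1: K = P̄·Hᵀ·S⁻¹ = [170752/382767 -53828/382767; 5065/382767 122851/382767]
step 1: x' = x̄ + K·y = [995873/1148301, 435605/1148301]
step 1: P' = (I − K·H)·P̄ = [283042/1148301 -53828/1148301; -53828/1148301 122851/1148301]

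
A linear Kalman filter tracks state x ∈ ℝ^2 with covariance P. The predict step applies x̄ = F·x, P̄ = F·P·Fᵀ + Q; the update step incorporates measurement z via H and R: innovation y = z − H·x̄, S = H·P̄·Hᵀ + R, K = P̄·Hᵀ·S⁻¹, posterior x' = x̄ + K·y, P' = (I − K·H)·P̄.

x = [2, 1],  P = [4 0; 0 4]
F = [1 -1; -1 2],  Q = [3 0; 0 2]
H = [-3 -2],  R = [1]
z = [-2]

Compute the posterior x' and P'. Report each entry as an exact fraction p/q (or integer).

x̄ = F·x = [1, 0]
P̄ = F·P·Fᵀ + Q = [11 -12; -12 22]
y = z − H·x̄ = [1]
S = H·P̄·Hᵀ + R = [44]
K = P̄·Hᵀ·S⁻¹ = [-9/44; -2/11]
x' = x̄ + K·y = [35/44, -2/11]
P' = (I − K·H)·P̄ = [403/44 -150/11; -150/11 226/11]

x' = [35/44, -2/11]
P' = [403/44 -150/11; -150/11 226/11]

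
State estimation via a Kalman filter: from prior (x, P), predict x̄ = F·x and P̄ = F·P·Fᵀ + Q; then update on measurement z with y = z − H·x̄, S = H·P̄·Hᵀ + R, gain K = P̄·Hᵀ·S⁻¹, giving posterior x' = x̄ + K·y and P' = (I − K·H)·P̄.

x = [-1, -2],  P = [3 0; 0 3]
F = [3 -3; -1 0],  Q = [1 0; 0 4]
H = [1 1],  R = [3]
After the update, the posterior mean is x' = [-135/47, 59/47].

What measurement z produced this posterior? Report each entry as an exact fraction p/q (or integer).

z = [-2]

x̄ = F·x = [3, 1]
P̄ = F·P·Fᵀ + Q = [55 -9; -9 7]
S = H·P̄·Hᵀ + R = [47]
K = P̄·Hᵀ·S⁻¹ = [46/47; -2/47]
x' − x̄ = [-276/47, 12/47] = K·y
y = (KᵀK)⁻¹·Kᵀ·(x' − x̄) = [-6]
z = y + H·x̄ = [-6] + [4] = [-2]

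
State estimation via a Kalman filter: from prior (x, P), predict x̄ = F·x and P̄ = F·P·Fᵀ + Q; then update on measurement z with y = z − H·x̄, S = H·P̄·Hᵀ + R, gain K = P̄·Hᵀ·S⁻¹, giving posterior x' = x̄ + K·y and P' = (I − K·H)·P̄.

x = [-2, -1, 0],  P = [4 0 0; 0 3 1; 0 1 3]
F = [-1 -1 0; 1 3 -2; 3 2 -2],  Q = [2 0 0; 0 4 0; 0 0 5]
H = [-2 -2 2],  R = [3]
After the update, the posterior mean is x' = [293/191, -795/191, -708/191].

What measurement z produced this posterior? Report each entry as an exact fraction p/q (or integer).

z = [-2]

x̄ = F·x = [3, -5, -8]
P̄ = F·P·Fᵀ + Q = [9 -11 -16; -11 35 32; -16 32 57]
S = H·P̄·Hᵀ + R = [191]
K = P̄·Hᵀ·S⁻¹ = [-28/191; 16/191; 82/191]
x' − x̄ = [-280/191, 160/191, 820/191] = K·y
y = (KᵀK)⁻¹·Kᵀ·(x' − x̄) = [10]
z = y + H·x̄ = [10] + [-12] = [-2]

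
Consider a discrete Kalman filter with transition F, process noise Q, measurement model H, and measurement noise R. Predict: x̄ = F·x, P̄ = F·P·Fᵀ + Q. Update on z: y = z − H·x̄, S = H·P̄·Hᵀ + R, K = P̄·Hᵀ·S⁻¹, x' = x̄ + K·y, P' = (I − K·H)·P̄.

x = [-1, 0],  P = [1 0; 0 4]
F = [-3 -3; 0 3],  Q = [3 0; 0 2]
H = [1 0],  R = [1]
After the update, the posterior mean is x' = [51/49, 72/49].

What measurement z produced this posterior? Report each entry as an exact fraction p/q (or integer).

x̄ = F·x = [3, 0]
P̄ = F·P·Fᵀ + Q = [48 -36; -36 38]
S = H·P̄·Hᵀ + R = [49]
K = P̄·Hᵀ·S⁻¹ = [48/49; -36/49]
x' − x̄ = [-96/49, 72/49] = K·y
y = (KᵀK)⁻¹·Kᵀ·(x' − x̄) = [-2]
z = y + H·x̄ = [-2] + [3] = [1]

z = [1]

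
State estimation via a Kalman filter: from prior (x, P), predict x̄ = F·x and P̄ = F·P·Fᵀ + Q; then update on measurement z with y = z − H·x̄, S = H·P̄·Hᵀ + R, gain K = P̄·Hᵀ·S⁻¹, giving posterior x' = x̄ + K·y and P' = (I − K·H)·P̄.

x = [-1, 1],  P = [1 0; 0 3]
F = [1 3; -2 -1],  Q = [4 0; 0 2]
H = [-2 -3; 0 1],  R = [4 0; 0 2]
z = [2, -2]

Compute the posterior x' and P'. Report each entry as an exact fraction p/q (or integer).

x' = [653/433, -668/433]
P' = [1965/433 -1046/433; -1046/433 704/433]

x̄ = F·x = [2, 1]
P̄ = F·P·Fᵀ + Q = [32 -11; -11 9]
y = z − H·x̄ = [9, -3]
S = H·P̄·Hᵀ + R = [81 -5; -5 11]
K = P̄·Hᵀ·S⁻¹ = [-198/433 -523/433; -5/433 352/433]
x' = x̄ + K·y = [653/433, -668/433]
P' = (I − K·H)·P̄ = [1965/433 -1046/433; -1046/433 704/433]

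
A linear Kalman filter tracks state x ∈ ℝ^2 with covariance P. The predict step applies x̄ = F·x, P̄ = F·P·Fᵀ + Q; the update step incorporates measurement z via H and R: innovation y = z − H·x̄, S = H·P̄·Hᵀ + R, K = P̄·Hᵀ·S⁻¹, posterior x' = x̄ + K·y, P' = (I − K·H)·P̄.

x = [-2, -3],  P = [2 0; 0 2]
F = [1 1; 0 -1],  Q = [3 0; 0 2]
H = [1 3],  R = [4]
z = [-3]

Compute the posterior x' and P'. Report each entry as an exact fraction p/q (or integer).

x̄ = F·x = [-5, 3]
P̄ = F·P·Fᵀ + Q = [7 -2; -2 4]
y = z − H·x̄ = [-7]
S = H·P̄·Hᵀ + R = [35]
K = P̄·Hᵀ·S⁻¹ = [1/35; 2/7]
x' = x̄ + K·y = [-26/5, 1]
P' = (I − K·H)·P̄ = [244/35 -16/7; -16/7 8/7]

x' = [-26/5, 1]
P' = [244/35 -16/7; -16/7 8/7]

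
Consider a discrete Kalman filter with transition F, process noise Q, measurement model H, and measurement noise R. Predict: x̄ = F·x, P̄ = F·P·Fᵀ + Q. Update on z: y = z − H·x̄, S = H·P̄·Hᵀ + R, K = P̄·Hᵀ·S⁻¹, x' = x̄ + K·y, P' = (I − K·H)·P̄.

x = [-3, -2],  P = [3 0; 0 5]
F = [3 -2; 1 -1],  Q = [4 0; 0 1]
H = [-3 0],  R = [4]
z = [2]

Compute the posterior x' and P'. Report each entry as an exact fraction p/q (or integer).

x̄ = F·x = [-5, -1]
P̄ = F·P·Fᵀ + Q = [51 19; 19 9]
y = z − H·x̄ = [-13]
S = H·P̄·Hᵀ + R = [463]
K = P̄·Hᵀ·S⁻¹ = [-153/463; -57/463]
x' = x̄ + K·y = [-326/463, 278/463]
P' = (I − K·H)·P̄ = [204/463 76/463; 76/463 918/463]

x' = [-326/463, 278/463]
P' = [204/463 76/463; 76/463 918/463]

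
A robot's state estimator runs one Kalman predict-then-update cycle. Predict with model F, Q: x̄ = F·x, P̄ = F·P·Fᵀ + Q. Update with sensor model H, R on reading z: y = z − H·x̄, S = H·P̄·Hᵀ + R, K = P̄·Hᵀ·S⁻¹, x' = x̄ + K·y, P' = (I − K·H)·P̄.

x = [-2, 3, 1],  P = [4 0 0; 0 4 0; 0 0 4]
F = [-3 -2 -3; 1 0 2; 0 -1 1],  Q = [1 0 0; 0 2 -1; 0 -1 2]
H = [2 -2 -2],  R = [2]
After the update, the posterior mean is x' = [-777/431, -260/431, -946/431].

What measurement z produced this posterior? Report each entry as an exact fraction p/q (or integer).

x̄ = F·x = [-3, 0, -2]
P̄ = F·P·Fᵀ + Q = [89 -36 -4; -36 22 7; -4 7 10]
S = H·P̄·Hᵀ + R = [862]
K = P̄·Hᵀ·S⁻¹ = [129/431; -65/431; -21/431]
x' − x̄ = [516/431, -260/431, -84/431] = K·y
y = (KᵀK)⁻¹·Kᵀ·(x' − x̄) = [4]
z = y + H·x̄ = [4] + [-2] = [2]

z = [2]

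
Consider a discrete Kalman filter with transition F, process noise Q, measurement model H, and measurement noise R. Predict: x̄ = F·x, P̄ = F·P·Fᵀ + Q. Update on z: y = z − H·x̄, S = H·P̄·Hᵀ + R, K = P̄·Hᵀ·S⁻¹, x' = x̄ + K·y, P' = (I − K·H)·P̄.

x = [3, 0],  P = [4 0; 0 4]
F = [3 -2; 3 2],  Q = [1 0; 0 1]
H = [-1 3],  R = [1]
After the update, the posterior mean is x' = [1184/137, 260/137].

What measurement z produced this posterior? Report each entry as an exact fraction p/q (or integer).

z = [-3]

x̄ = F·x = [9, 9]
P̄ = F·P·Fᵀ + Q = [53 20; 20 53]
S = H·P̄·Hᵀ + R = [411]
K = P̄·Hᵀ·S⁻¹ = [7/411; 139/411]
x' − x̄ = [-49/137, -973/137] = K·y
y = (KᵀK)⁻¹·Kᵀ·(x' − x̄) = [-21]
z = y + H·x̄ = [-21] + [18] = [-3]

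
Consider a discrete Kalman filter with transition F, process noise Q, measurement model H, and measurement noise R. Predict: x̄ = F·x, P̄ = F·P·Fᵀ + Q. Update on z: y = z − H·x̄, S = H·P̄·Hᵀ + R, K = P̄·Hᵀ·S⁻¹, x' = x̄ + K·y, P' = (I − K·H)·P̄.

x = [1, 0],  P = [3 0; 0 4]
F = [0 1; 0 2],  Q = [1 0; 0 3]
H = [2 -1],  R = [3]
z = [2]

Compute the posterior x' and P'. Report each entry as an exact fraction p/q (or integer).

x̄ = F·x = [0, 0]
P̄ = F·P·Fᵀ + Q = [5 8; 8 19]
y = z − H·x̄ = [2]
S = H·P̄·Hᵀ + R = [10]
K = P̄·Hᵀ·S⁻¹ = [1/5; -3/10]
x' = x̄ + K·y = [2/5, -3/5]
P' = (I − K·H)·P̄ = [23/5 43/5; 43/5 181/10]

x' = [2/5, -3/5]
P' = [23/5 43/5; 43/5 181/10]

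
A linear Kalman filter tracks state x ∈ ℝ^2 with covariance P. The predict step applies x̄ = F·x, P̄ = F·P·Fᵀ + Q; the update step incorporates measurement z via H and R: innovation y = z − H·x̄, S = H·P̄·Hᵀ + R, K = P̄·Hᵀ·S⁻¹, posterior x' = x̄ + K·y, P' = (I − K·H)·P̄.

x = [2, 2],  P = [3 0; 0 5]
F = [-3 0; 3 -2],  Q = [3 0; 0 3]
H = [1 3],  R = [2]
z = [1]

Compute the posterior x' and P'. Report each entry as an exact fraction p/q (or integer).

x̄ = F·x = [-6, 2]
P̄ = F·P·Fᵀ + Q = [30 -27; -27 50]
y = z − H·x̄ = [1]
S = H·P̄·Hᵀ + R = [320]
K = P̄·Hᵀ·S⁻¹ = [-51/320; 123/320]
x' = x̄ + K·y = [-1971/320, 763/320]
P' = (I − K·H)·P̄ = [6999/320 -2367/320; -2367/320 871/320]

x' = [-1971/320, 763/320]
P' = [6999/320 -2367/320; -2367/320 871/320]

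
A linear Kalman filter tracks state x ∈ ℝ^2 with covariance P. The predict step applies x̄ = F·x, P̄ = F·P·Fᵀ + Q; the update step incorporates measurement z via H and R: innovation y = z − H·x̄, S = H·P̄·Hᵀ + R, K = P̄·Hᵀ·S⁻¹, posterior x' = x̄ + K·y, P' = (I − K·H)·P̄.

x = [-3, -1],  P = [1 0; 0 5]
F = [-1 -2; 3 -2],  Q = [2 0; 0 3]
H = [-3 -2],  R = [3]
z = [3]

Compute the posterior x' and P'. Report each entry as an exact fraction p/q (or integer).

x̄ = F·x = [5, -7]
P̄ = F·P·Fᵀ + Q = [23 17; 17 32]
y = z − H·x̄ = [4]
S = H·P̄·Hᵀ + R = [542]
K = P̄·Hᵀ·S⁻¹ = [-103/542; -115/542]
x' = x̄ + K·y = [1149/271, -2127/271]
P' = (I − K·H)·P̄ = [1857/542 -2631/542; -2631/542 4119/542]

x' = [1149/271, -2127/271]
P' = [1857/542 -2631/542; -2631/542 4119/542]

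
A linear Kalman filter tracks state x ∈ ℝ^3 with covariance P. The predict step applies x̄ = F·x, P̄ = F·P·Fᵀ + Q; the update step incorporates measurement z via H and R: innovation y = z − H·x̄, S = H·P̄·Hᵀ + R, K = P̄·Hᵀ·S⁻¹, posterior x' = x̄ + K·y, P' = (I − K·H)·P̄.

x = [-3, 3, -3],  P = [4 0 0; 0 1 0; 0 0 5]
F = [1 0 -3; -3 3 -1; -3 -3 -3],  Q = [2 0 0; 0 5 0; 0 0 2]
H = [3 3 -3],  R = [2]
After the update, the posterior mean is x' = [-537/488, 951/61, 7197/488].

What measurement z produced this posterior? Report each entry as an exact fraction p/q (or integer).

x̄ = F·x = [6, 21, 9]
P̄ = F·P·Fᵀ + Q = [51 3 33; 3 55 42; 33 42 92]
S = H·P̄·Hᵀ + R = [488]
K = P̄·Hᵀ·S⁻¹ = [63/488; 6/61; -51/488]
x' − x̄ = [-3465/488, -330/61, 2805/488] = K·y
y = (KᵀK)⁻¹·Kᵀ·(x' − x̄) = [-55]
z = y + H·x̄ = [-55] + [54] = [-1]

z = [-1]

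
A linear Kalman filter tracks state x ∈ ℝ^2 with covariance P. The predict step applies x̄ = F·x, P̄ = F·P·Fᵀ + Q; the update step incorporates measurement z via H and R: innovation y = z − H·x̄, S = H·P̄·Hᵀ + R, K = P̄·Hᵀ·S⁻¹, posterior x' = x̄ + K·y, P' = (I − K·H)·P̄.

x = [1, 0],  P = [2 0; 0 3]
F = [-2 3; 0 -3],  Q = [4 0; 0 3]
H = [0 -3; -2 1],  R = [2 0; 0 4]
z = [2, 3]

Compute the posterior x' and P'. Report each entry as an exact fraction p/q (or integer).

x̄ = F·x = [-2, 0]
P̄ = F·P·Fᵀ + Q = [39 -27; -27 30]
y = z − H·x̄ = [2, -1]
S = H·P̄·Hᵀ + R = [272 -252; -252 298]
K = P̄·Hᵀ·S⁻¹ = [-1161/8776 -2037/4388; -1413/4388 21/2194]
x' = x̄ + K·y = [-1975/1097, -717/1097]
P' = (I − K·H)·P̄ = [8535/8776 387/4388; 387/4388 471/2194]

x' = [-1975/1097, -717/1097]
P' = [8535/8776 387/4388; 387/4388 471/2194]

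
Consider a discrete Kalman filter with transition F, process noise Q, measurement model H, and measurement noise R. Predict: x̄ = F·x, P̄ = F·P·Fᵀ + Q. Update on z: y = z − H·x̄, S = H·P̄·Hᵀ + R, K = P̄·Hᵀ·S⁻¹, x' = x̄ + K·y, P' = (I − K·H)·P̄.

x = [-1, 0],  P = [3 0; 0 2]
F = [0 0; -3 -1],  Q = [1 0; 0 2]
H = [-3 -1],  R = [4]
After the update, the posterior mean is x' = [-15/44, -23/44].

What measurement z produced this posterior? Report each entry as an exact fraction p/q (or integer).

x̄ = F·x = [0, 3]
P̄ = F·P·Fᵀ + Q = [1 0; 0 31]
S = H·P̄·Hᵀ + R = [44]
K = P̄·Hᵀ·S⁻¹ = [-3/44; -31/44]
x' − x̄ = [-15/44, -155/44] = K·y
y = (KᵀK)⁻¹·Kᵀ·(x' − x̄) = [5]
z = y + H·x̄ = [5] + [-3] = [2]

z = [2]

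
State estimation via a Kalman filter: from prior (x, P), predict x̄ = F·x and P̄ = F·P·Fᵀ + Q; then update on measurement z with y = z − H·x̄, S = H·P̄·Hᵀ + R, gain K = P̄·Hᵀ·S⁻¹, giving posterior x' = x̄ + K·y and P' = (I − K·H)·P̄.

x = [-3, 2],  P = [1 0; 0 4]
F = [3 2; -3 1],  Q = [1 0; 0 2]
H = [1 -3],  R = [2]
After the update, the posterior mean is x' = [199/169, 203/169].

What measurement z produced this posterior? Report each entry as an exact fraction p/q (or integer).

z = [-2]

x̄ = F·x = [-5, 11]
P̄ = F·P·Fᵀ + Q = [26 -1; -1 15]
S = H·P̄·Hᵀ + R = [169]
K = P̄·Hᵀ·S⁻¹ = [29/169; -46/169]
x' − x̄ = [1044/169, -1656/169] = K·y
y = (KᵀK)⁻¹·Kᵀ·(x' − x̄) = [36]
z = y + H·x̄ = [36] + [-38] = [-2]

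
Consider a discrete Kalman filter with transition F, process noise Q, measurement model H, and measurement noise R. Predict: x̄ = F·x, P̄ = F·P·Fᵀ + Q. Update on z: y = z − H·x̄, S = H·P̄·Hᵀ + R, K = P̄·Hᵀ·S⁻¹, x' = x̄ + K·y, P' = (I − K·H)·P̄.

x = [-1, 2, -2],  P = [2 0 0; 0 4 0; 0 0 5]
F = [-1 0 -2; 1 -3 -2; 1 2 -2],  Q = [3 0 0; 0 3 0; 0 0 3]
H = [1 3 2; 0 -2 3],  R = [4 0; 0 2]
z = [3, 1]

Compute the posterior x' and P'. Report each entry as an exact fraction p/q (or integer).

x̄ = F·x = [5, -3, 7]
P̄ = F·P·Fᵀ + Q = [25 18 18; 18 61 -2; 18 -2 41]
y = z − H·x̄ = [-7, -26]
S = H·P̄·Hᵀ + R = [898 -112; -112 639]
K = P̄·Hᵀ·S⁻¹ = [75501/561278 14522/280639; 111547/561278 -46440/280639; 37145/280639 62287/280639]
x' = x̄ + K·y = [1522739/561278, -49783/561278, 84996/280639]
P' = (I − K·H)·P̄ = [4826543/561278 -1053061/561278 -341339/280639; -1053061/561278 374559/561278 93893/280639; -341339/280639 93893/280639 104120/280639]

x' = [1522739/561278, -49783/561278, 84996/280639]
P' = [4826543/561278 -1053061/561278 -341339/280639; -1053061/561278 374559/561278 93893/280639; -341339/280639 93893/280639 104120/280639]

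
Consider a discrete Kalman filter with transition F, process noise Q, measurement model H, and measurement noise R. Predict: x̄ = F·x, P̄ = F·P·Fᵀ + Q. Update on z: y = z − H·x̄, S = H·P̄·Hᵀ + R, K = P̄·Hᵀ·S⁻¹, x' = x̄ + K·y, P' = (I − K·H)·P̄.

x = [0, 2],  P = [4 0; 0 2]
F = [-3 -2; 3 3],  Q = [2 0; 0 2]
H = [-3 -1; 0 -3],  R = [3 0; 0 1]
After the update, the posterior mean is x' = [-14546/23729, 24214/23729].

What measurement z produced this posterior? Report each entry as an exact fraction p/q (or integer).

z = [1, -3]

x̄ = F·x = [-4, 6]
P̄ = F·P·Fᵀ + Q = [46 -48; -48 56]
S = H·P̄·Hᵀ + R = [185 -264; -264 505]
K = P̄·Hᵀ·S⁻¹ = [-7434/23729 2880/23729; 88/23729 -7848/23729]
x' − x̄ = [80370/23729, -118160/23729] = K·y
y = (KᵀK)⁻¹·Kᵀ·(x' − x̄) = [-5, 15]
z = y + H·x̄ = [-5, 15] + [6, -18] = [1, -3]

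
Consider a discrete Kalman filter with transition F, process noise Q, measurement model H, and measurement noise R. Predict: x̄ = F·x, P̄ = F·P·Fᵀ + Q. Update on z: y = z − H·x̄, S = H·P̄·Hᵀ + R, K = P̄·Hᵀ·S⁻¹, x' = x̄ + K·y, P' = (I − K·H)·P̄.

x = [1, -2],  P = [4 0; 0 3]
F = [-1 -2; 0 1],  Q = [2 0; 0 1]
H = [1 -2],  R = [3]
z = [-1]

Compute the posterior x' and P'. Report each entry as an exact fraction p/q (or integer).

x' = [-57/61, -10/61]
P' = [198/61 54/61; 54/61 48/61]

x̄ = F·x = [3, -2]
P̄ = F·P·Fᵀ + Q = [18 -6; -6 4]
y = z − H·x̄ = [-8]
S = H·P̄·Hᵀ + R = [61]
K = P̄·Hᵀ·S⁻¹ = [30/61; -14/61]
x' = x̄ + K·y = [-57/61, -10/61]
P' = (I − K·H)·P̄ = [198/61 54/61; 54/61 48/61]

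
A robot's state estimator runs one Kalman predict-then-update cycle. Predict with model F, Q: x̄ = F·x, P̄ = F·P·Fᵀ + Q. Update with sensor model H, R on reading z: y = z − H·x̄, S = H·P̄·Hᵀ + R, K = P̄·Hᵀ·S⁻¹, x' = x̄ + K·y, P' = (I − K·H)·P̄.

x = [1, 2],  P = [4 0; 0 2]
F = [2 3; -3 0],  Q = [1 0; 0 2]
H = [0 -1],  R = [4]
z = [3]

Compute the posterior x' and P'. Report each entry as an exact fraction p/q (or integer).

x̄ = F·x = [8, -3]
P̄ = F·P·Fᵀ + Q = [35 -24; -24 38]
y = z − H·x̄ = [0]
S = H·P̄·Hᵀ + R = [42]
K = P̄·Hᵀ·S⁻¹ = [4/7; -19/21]
x' = x̄ + K·y = [8, -3]
P' = (I − K·H)·P̄ = [149/7 -16/7; -16/7 76/21]

x' = [8, -3]
P' = [149/7 -16/7; -16/7 76/21]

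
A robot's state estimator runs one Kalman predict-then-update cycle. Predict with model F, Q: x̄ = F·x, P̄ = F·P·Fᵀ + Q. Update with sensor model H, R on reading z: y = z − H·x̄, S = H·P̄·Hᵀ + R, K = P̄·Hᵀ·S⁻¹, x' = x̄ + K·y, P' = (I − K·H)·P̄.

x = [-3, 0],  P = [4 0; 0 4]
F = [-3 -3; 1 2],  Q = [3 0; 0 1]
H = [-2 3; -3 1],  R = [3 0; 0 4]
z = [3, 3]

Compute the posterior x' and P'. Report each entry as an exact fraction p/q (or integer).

x̄ = F·x = [9, -3]
P̄ = F·P·Fᵀ + Q = [75 -36; -36 21]
y = z − H·x̄ = [30, 33]
S = H·P̄·Hᵀ + R = [924 909; 909 916]
K = P̄·Hᵀ·S⁻¹ = [307/6701 -2214/6701; 2133/6701 -1173/6701]
x' = x̄ + K·y = [-3543/6701, 5178/6701]
P' = (I − K·H)·P̄ = [3927/6701 2925/6701; 2925/6701 4083/6701]

x' = [-3543/6701, 5178/6701]
P' = [3927/6701 2925/6701; 2925/6701 4083/6701]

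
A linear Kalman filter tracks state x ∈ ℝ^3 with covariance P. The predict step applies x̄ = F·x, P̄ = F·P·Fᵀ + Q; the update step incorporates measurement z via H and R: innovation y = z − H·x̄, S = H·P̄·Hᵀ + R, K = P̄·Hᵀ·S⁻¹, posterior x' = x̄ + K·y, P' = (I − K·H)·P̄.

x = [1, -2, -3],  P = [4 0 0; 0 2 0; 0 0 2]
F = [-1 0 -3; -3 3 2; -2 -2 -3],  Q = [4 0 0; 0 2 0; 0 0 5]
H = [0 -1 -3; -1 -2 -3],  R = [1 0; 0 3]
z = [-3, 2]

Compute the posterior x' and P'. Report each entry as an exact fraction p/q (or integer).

x' = [156318/25991, -300329/25991, 127695/25991]
P' = [345878/25991 -342784/25991 114920/25991; -342784/25991 434624/25991 -153280/25991; 114920/25991 -153280/25991 56687/25991]

x̄ = F·x = [8, -15, 11]
P̄ = F·P·Fᵀ + Q = [26 0 26; 0 64 0; 26 0 47]
y = z − H·x̄ = [15, 13]
S = H·P̄·Hᵀ + R = [488 629; 629 864]
K = P̄·Hᵀ·S⁻¹ = [-1976/25991 -1690/25991; 25216/25991 -22208/25991; -16781/25991 7193/25991]
x' = x̄ + K·y = [156318/25991, -300329/25991, 127695/25991]
P' = (I − K·H)·P̄ = [345878/25991 -342784/25991 114920/25991; -342784/25991 434624/25991 -153280/25991; 114920/25991 -153280/25991 56687/25991]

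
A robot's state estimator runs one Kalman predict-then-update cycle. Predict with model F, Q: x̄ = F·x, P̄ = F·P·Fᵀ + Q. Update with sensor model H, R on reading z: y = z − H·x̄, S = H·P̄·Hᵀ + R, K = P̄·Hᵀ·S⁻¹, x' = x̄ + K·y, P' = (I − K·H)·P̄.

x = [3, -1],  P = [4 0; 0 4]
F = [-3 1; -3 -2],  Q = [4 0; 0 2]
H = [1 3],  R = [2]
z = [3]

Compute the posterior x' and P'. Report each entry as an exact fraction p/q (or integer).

x' = [-662/175, 78/35]
P' = [3604/175 -236/35; -236/35 17/7]

x̄ = F·x = [-10, -7]
P̄ = F·P·Fᵀ + Q = [44 28; 28 54]
y = z − H·x̄ = [34]
S = H·P̄·Hᵀ + R = [700]
K = P̄·Hᵀ·S⁻¹ = [32/175; 19/70]
x' = x̄ + K·y = [-662/175, 78/35]
P' = (I − K·H)·P̄ = [3604/175 -236/35; -236/35 17/7]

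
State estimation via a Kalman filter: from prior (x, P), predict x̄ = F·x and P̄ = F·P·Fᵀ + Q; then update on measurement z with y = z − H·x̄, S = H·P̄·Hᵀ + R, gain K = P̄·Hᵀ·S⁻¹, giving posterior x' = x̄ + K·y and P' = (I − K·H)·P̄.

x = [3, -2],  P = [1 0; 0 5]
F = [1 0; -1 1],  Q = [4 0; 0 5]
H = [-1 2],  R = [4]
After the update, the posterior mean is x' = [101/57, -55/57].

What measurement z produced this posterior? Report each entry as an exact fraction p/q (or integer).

x̄ = F·x = [3, -5]
P̄ = F·P·Fᵀ + Q = [5 -1; -1 11]
S = H·P̄·Hᵀ + R = [57]
K = P̄·Hᵀ·S⁻¹ = [-7/57; 23/57]
x' − x̄ = [-70/57, 230/57] = K·y
y = (KᵀK)⁻¹·Kᵀ·(x' − x̄) = [10]
z = y + H·x̄ = [10] + [-13] = [-3]

z = [-3]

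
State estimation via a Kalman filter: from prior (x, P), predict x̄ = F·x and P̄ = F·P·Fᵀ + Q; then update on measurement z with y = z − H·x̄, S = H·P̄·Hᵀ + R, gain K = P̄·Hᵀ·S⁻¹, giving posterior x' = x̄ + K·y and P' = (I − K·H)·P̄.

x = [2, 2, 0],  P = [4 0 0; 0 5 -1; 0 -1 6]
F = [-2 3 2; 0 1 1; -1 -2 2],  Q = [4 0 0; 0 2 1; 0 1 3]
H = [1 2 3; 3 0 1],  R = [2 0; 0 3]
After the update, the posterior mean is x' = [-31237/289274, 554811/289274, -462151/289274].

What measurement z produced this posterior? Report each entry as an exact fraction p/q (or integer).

z = [-1, -2]

x̄ = F·x = [2, 2, -6]
P̄ = F·P·Fᵀ + Q = [77 22 0; 22 11 3; 0 3 59]
S = H·P̄·Hᵀ + R = [778 546; 546 755]
K = P̄·Hᵀ·S⁻¹ = [-34771/289274 56826/144637; 2341/289274 12372/144637; 105951/289274 -27008/144637]
x' − x̄ = [-609785/289274, -23737/289274, 1273493/289274] = K·y
y = (KᵀK)⁻¹·Kᵀ·(x' − x̄) = [11, -2]
z = y + H·x̄ = [11, -2] + [-12, 0] = [-1, -2]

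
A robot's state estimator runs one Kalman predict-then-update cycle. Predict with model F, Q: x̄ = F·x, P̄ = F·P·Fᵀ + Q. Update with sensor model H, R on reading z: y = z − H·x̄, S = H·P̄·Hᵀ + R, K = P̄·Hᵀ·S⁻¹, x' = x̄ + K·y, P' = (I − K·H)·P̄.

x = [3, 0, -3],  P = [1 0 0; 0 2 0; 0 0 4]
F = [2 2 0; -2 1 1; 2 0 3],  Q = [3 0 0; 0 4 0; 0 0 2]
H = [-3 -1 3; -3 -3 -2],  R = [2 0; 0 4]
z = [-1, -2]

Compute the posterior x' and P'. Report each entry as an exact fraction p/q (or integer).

x' = [23026/3849, -28640/3849, 24217/7698]
P' = [119464/26943 -158096/26943 9221/3849; -158096/26943 218740/26943 -12199/3849; 9221/3849 -12199/3849 11357/7698]

x̄ = F·x = [6, -9, -3]
P̄ = F·P·Fᵀ + Q = [15 0 4; 0 14 8; 4 8 42]
y = z − H·x̄ = [17, -17]
S = H·P̄·Hᵀ + R = [409 -143; -143 577]
K = P̄·Hᵀ·S⁻¹ = [-6655/53886 -6599/53886; -631/53886 -5573/53886; 3143/15396 -2423/15396]
x' = x̄ + K·y = [23026/3849, -28640/3849, 24217/7698]
P' = (I − K·H)·P̄ = [119464/26943 -158096/26943 9221/3849; -158096/26943 218740/26943 -12199/3849; 9221/3849 -12199/3849 11357/7698]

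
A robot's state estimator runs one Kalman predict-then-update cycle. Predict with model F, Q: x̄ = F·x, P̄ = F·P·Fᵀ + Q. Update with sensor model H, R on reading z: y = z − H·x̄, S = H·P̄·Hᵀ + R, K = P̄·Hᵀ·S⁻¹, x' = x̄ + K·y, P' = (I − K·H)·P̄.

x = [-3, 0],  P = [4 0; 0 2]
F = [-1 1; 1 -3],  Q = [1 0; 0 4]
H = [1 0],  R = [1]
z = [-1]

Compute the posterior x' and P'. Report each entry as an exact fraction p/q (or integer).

x' = [-1/2, 2]
P' = [7/8 -5/4; -5/4 27/2]

x̄ = F·x = [3, -3]
P̄ = F·P·Fᵀ + Q = [7 -10; -10 26]
y = z − H·x̄ = [-4]
S = H·P̄·Hᵀ + R = [8]
K = P̄·Hᵀ·S⁻¹ = [7/8; -5/4]
x' = x̄ + K·y = [-1/2, 2]
P' = (I − K·H)·P̄ = [7/8 -5/4; -5/4 27/2]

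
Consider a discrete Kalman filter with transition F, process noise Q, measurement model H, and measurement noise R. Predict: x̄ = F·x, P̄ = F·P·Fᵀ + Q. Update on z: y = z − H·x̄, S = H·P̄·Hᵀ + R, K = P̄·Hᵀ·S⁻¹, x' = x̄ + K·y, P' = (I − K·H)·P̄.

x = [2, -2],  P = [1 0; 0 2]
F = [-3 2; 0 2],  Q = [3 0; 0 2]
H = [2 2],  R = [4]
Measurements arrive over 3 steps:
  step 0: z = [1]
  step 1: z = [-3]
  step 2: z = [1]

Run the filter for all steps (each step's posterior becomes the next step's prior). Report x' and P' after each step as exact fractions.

step 0: x̄ = F·x = [-10, -4]
step 0: P̄ = F·P·Fᵀ + Q = [20 8; 8 10]
step 0: y = z − H·x̄ = [29]
step 0: S = H·P̄·Hᵀ + R = [188]
step 0: K = P̄·Hᵀ·S⁻¹ = [14/47; 9/47]
step 0: x' = x̄ + K·y = [-64/47, 73/47]
step 0: P' = (I − K·H)·P̄ = [156/47 -128/47; -128/47 146/47]
step 1: x̄ = F·x = [338/47, 146/47]
step 1: P̄ = F·P·Fᵀ + Q = [3665/47 1352/47; 1352/47 678/47]
step 1: y = z − H·x̄ = [-1109/47]
step 1: S = H·P̄·Hᵀ + R = [28376/47]
step 1: K = P̄·Hᵀ·S⁻¹ = [5017/14188; 1015/7094]
step 1: x' = x̄ + K·y = [-16347/14188, -1913/7094]
step 1: P' = (I − K·H)·P̄ = [17643/7094 -6313/3547; -6313/3547 7328/3547]
step 2: x̄ = F·x = [41389/14188, -1913/3547]
step 2: P̄ = F·P·Fᵀ + Q = [390205/7094 67190/3547; 67190/3547 36406/3547]
step 2: y = z − H·x̄ = [-26643/7094]
step 2: S = H·P̄·Hᵀ + R = [1477742/3547]
step 2: K = P̄·Hᵀ·S⁻¹ = [524585/1477742; 103596/738871]
step 2: x' = x̄ + K·y = [1170328/738871, -787571/738871]
step 2: P' = (I − K·H)·P̄ = [1849695/738871 -1325110/738871; -1325110/738871 1532302/738871]

step 0: x' = [-64/47, 73/47], P' = [156/47 -128/47; -128/47 146/47]
step 1: x' = [-16347/14188, -1913/7094], P' = [17643/7094 -6313/3547; -6313/3547 7328/3547]
step 2: x' = [1170328/738871, -787571/738871], P' = [1849695/738871 -1325110/738871; -1325110/738871 1532302/738871]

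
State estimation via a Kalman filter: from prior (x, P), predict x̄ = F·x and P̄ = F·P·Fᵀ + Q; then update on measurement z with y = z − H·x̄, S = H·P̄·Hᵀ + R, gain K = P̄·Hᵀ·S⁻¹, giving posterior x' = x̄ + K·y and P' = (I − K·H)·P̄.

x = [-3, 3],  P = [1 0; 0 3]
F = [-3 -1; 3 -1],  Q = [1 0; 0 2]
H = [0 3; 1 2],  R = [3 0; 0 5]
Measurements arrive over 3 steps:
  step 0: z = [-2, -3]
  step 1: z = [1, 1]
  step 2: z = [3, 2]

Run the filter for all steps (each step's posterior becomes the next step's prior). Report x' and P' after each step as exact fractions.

step 0: x' = [-175/698, -351/349], P' = [2839/698 -161/349; -161/349 108/349]
step 1: x' = [86244/71693, 19807/71693], P' = [2080520/788623 -332765/788623; -332765/788623 248520/788623]
step 2: x' = [-800155241/601342460, 167299777/150335615], P' = [1514744929/601342460 -60619378/150335615; -60619378/150335615 46945884/150335615]

step 0: x̄ = F·x = [6, -12]
step 0: P̄ = F·P·Fᵀ + Q = [13 -6; -6 14]
step 0: y = z − H·x̄ = [34, 15]
step 0: S = H·P̄·Hᵀ + R = [129 66; 66 50]
step 0: K = P̄·Hᵀ·S⁻¹ = [-161/349 439/698; 108/349 11/349]
step 0: x' = x̄ + K·y = [-175/698, -351/349]
step 0: P' = (I − K·H)·P̄ = [2839/698 -161/349; -161/349 108/349]
step 1: x̄ = F·x = [1227/698, 177/698]
step 1: P̄ = F·P·Fᵀ + Q = [24533/698 -25335/698; -25335/698 29095/698]
step 1: y = z − H·x̄ = [167/698, -883/698]
step 1: S = H·P̄·Hᵀ + R = [263949/698 98565/698; 98565/698 43063/698]
step 1: K = P̄·Hᵀ·S⁻¹ = [-332765/788623 282998/788623; 248520/788623 32855/788623]
step 1: x' = x̄ + K·y = [86244/71693, 19807/71693]
step 1: P' = (I − K·H)·P̄ = [2080520/788623 -332765/788623; -332765/788623 248520/788623]
step 2: x̄ = F·x = [-278539/71693, 238925/71693]
step 2: P̄ = F·P·Fᵀ + Q = [17765233/788623 -18476160/788623; -18476160/788623 22547036/788623]
step 2: y = z − H·x̄ = [-501696/71693, -55925/71693]
step 2: S = H·P̄·Hᵀ + R = [205289193/788623 79853736/788623; 79853736/788623 37991852/788623]
step 2: K = P̄·Hᵀ·S⁻¹ = [-60619378/150335615 205957981/601342460; 46945884/150335615 6654478/150335615]
step 2: x' = x̄ + K·y = [-800155241/601342460, 167299777/150335615]
step 2: P' = (I − K·H)·P̄ = [1514744929/601342460 -60619378/150335615; -60619378/150335615 46945884/150335615]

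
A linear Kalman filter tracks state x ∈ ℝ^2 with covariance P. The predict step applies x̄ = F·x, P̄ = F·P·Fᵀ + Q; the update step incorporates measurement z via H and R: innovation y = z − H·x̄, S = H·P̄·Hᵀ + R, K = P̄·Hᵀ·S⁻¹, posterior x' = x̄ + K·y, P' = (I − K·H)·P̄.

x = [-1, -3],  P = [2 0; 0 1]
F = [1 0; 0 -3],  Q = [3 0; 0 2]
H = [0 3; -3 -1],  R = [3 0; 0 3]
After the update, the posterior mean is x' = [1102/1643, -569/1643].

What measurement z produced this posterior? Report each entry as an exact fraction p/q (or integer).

z = [-2, -2]

x̄ = F·x = [-1, 9]
P̄ = F·P·Fᵀ + Q = [5 0; 0 11]
S = H·P̄·Hᵀ + R = [102 -33; -33 59]
K = P̄·Hᵀ·S⁻¹ = [-165/1643 -510/1643; 528/1643 -11/1643]
x' − x̄ = [2745/1643, -15356/1643] = K·y
y = (KᵀK)⁻¹·Kᵀ·(x' − x̄) = [-29, 4]
z = y + H·x̄ = [-29, 4] + [27, -6] = [-2, -2]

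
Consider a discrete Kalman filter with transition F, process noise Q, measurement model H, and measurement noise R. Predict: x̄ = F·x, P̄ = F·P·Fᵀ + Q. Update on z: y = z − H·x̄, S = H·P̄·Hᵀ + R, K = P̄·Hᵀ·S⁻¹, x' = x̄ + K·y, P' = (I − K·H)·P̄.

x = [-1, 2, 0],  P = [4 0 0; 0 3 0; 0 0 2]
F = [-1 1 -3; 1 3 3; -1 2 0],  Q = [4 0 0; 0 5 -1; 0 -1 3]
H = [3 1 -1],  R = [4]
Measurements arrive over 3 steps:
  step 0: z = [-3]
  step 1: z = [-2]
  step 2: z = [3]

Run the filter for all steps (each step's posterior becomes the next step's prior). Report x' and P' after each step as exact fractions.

step 0: x̄ = F·x = [3, 5, 5]
step 0: P̄ = F·P·Fᵀ + Q = [29 -13 10; -13 54 13; 10 13 19]
step 0: y = z − H·x̄ = [-12]
step 0: S = H·P̄·Hᵀ + R = [174]
step 0: K = P̄·Hᵀ·S⁻¹ = [32/87; 1/87; 4/29]
step 0: x' = x̄ + K·y = [-41/29, 141/29, 97/29]
step 0: P' = (I − K·H)·P̄ = [475/87 -1195/87 34/29; -1195/87 4696/87 369/29; 34/29 369/29 455/29]
step 1: x̄ = F·x = [-109/29, 673/29, 323/29]
step 1: P̄ = F·P·Fᵀ + Q = [14164/87 -3536/87 2372/29; -3536/87 68827/87 11715/29; 2372/29 11715/29 8100/29]
step 1: y = z − H·x̄ = [-81/29]
step 1: S = H·P̄·Hᵀ + R = [86749/87]
step 1: K = P̄·Hᵀ·S⁻¹ = [31840/86749; 23074/86749; 32193/86749]
step 1: x' = x̄ + K·y = [-414989/86749, 1948727/86749, 876286/86749]
step 1: P' = (I − K·H)·P̄ = [2470428/86749 -11970352/86749 -4686428/86749; -11970352/86749 62508781/86749 26505429/86749; -4686428/86749 26505429/86749 12317373/86749]
step 2: x̄ = F·x = [-265142/86749, 8060050/86749, 4312443/86749]
step 2: P̄ = F·P·Fᵀ + Q = [12972124/86749 -32773744/86749 -9692812/86749; -32773744/86749 1053496601/86749 557557719/86749; -9692812/86749 557557719/86749 300647207/86749]
step 2: y = z − H·x̄ = [-2691934/86749]
step 2: S = H·P̄·Hᵀ + R = [217638890/86749]
step 2: K = P̄·Hᵀ·S⁻¹ = [1583544/21763889; 39761765/21763889; 113916038/108819445]
step 2: x' = x̄ + K·y = [-16522738/3109127, 112610580/3109127, 267805801/15545635]
step 2: P' = (I − K·H)·P̄ = [2965426124/21763889 -15480629984/21763889 -6590685788/21763889; -15480629984/21763889 82055165211/21763889 35454228199/21763889; -6590685788/21763889 35454228199/21763889 77955190023/108819445]

step 0: x' = [-41/29, 141/29, 97/29], P' = [475/87 -1195/87 34/29; -1195/87 4696/87 369/29; 34/29 369/29 455/29]
step 1: x' = [-414989/86749, 1948727/86749, 876286/86749], P' = [2470428/86749 -11970352/86749 -4686428/86749; -11970352/86749 62508781/86749 26505429/86749; -4686428/86749 26505429/86749 12317373/86749]
step 2: x' = [-16522738/3109127, 112610580/3109127, 267805801/15545635], P' = [2965426124/21763889 -15480629984/21763889 -6590685788/21763889; -15480629984/21763889 82055165211/21763889 35454228199/21763889; -6590685788/21763889 35454228199/21763889 77955190023/108819445]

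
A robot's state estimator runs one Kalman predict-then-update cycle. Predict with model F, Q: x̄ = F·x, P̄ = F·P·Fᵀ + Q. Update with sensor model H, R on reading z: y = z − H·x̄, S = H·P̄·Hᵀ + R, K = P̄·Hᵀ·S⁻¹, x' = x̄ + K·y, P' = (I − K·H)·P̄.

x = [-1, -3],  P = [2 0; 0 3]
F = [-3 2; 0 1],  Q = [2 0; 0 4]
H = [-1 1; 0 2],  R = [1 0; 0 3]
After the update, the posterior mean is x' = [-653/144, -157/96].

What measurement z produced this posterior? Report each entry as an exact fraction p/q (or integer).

z = [3, -3]

x̄ = F·x = [-3, -3]
P̄ = F·P·Fᵀ + Q = [32 6; 6 7]
S = H·P̄·Hᵀ + R = [28 2; 2 31]
K = P̄·Hᵀ·S⁻¹ = [-415/432 97/216; 1/288 65/144]
x' − x̄ = [-221/144, 131/96] = K·y
y = (KᵀK)⁻¹·Kᵀ·(x' − x̄) = [3, 3]
z = y + H·x̄ = [3, 3] + [0, -6] = [3, -3]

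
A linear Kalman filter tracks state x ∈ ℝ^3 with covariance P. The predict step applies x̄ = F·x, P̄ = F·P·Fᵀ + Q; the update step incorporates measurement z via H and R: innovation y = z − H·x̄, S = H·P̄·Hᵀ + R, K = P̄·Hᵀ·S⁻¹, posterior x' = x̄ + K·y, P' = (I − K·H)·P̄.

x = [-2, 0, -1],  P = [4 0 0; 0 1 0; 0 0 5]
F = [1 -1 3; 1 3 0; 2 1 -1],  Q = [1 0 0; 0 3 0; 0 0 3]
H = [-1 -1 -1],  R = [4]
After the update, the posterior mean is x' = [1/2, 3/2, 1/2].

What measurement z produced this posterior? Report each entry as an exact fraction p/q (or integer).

z = [-3]

x̄ = F·x = [-5, -2, -3]
P̄ = F·P·Fᵀ + Q = [51 1 -8; 1 16 11; -8 11 25]
S = H·P̄·Hᵀ + R = [104]
K = P̄·Hᵀ·S⁻¹ = [-11/26; -7/26; -7/26]
x' − x̄ = [11/2, 7/2, 7/2] = K·y
y = (KᵀK)⁻¹·Kᵀ·(x' − x̄) = [-13]
z = y + H·x̄ = [-13] + [10] = [-3]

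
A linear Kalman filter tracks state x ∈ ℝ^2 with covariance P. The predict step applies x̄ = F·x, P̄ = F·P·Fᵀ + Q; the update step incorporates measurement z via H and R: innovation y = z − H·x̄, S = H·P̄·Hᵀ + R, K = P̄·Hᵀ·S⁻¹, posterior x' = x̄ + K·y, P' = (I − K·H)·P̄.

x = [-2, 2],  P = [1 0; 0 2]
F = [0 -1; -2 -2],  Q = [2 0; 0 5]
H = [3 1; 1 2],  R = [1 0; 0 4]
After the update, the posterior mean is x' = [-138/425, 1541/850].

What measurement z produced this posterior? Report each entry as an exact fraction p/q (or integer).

x̄ = F·x = [-2, 0]
P̄ = F·P·Fᵀ + Q = [4 4; 4 17]
S = H·P̄·Hᵀ + R = [78 74; 74 92]
K = P̄·Hᵀ·S⁻¹ = [146/425 -62/425; -36/425 409/850]
x' − x̄ = [712/425, 1541/850] = K·y
y = (KᵀK)⁻¹·Kᵀ·(x' − x̄) = [7, 5]
z = y + H·x̄ = [7, 5] + [-6, -2] = [1, 3]

z = [1, 3]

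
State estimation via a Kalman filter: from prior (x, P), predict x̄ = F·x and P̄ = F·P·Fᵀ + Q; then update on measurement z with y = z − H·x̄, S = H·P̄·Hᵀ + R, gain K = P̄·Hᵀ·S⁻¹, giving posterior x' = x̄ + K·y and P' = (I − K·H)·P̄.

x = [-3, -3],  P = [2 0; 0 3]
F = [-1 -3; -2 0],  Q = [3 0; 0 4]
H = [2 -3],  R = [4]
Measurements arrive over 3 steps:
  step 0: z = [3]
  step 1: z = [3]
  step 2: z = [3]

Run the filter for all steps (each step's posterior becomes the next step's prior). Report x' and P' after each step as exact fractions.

step 0: x̄ = F·x = [12, 6]
step 0: P̄ = F·P·Fᵀ + Q = [32 4; 4 12]
step 0: y = z − H·x̄ = [-3]
step 0: S = H·P̄·Hᵀ + R = [192]
step 0: K = P̄·Hᵀ·S⁻¹ = [13/48; -7/48]
step 0: x' = x̄ + K·y = [179/16, 103/16]
step 0: P' = (I − K·H)·P̄ = [215/12 139/12; 139/12 95/12]
step 1: x̄ = F·x = [-61/2, -179/8]
step 1: P̄ = F·P·Fᵀ + Q = [485/3 316/3; 316/3 227/3]
step 1: y = z − H·x̄ = [-25/8]
step 1: S = H·P̄·Hᵀ + R = [203/3]
step 1: K = P̄·Hᵀ·S⁻¹ = [22/203; -7/29]
step 1: x' = x̄ + K·y = [-25041/812, -627/29]
step 1: P' = (I − K·H)·P̄ = [32657/203 3106/29; 3106/29 2080/29]
step 2: x̄ = F·x = [77709/812, 25041/406]
step 2: P̄ = F·P·Fᵀ + Q = [294758/203 195766/203; 195766/203 131440/203]
step 2: y = z − H·x̄ = [-684/203]
step 2: S = H·P̄·Hᵀ + R = [13612/203]
step 2: K = P̄·Hᵀ·S⁻¹ = [1109/6806; -17/83]
step 2: x' = x̄ + K·y = [1295205/13612, 10353/166]
step 2: P' = (I − K·H)·P̄ = [4935131/3403 80228/83; 80228/83 53508/83]

step 0: x' = [179/16, 103/16], P' = [215/12 139/12; 139/12 95/12]
step 1: x' = [-25041/812, -627/29], P' = [32657/203 3106/29; 3106/29 2080/29]
step 2: x' = [1295205/13612, 10353/166], P' = [4935131/3403 80228/83; 80228/83 53508/83]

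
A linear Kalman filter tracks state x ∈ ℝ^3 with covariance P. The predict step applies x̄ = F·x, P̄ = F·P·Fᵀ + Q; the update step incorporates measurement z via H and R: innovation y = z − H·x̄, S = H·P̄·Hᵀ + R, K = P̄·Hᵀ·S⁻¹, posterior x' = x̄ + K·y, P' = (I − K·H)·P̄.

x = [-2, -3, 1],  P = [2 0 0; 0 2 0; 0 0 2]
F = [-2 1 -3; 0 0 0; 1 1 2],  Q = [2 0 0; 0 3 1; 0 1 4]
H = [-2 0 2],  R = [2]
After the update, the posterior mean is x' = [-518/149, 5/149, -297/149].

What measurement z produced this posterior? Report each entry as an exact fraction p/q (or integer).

z = [3]

x̄ = F·x = [-2, 0, -3]
P̄ = F·P·Fᵀ + Q = [30 0 -14; 0 3 1; -14 1 16]
S = H·P̄·Hᵀ + R = [298]
K = P̄·Hᵀ·S⁻¹ = [-44/149; 1/149; 30/149]
x' − x̄ = [-220/149, 5/149, 150/149] = K·y
y = (KᵀK)⁻¹·Kᵀ·(x' − x̄) = [5]
z = y + H·x̄ = [5] + [-2] = [3]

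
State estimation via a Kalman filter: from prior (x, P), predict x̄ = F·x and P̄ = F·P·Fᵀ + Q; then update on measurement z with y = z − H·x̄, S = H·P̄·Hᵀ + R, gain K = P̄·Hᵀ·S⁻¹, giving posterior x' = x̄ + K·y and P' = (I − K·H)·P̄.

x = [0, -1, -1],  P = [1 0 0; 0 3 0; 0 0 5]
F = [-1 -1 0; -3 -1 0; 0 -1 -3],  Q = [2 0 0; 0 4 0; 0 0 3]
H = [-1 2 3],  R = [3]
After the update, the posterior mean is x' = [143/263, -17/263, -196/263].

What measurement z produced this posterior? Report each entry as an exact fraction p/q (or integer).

z = [-3]

x̄ = F·x = [1, 1, 4]
P̄ = F·P·Fᵀ + Q = [6 6 3; 6 16 3; 3 3 51]
S = H·P̄·Hᵀ + R = [526]
K = P̄·Hᵀ·S⁻¹ = [15/526; 35/526; 78/263]
x' − x̄ = [-120/263, -280/263, -1248/263] = K·y
y = (KᵀK)⁻¹·Kᵀ·(x' − x̄) = [-16]
z = y + H·x̄ = [-16] + [13] = [-3]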